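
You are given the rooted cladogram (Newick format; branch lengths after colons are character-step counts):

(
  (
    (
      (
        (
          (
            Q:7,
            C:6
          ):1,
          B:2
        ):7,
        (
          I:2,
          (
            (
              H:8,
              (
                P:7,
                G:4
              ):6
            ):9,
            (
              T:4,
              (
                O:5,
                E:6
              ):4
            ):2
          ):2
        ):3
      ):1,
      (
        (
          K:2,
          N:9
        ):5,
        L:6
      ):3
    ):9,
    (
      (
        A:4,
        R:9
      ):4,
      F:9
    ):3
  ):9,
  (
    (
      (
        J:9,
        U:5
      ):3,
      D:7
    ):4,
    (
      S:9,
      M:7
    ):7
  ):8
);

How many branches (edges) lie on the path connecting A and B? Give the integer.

7

The MRCA of A and B is the node subtending (((((Q,C),B),(I,((H,(P,G)),(T,(O,E))))),((K,N),L)),((A,R),F)).
From A up to that node: 3 branches. From B up to the same node: 4 branches. Total: 3 + 4 = 7.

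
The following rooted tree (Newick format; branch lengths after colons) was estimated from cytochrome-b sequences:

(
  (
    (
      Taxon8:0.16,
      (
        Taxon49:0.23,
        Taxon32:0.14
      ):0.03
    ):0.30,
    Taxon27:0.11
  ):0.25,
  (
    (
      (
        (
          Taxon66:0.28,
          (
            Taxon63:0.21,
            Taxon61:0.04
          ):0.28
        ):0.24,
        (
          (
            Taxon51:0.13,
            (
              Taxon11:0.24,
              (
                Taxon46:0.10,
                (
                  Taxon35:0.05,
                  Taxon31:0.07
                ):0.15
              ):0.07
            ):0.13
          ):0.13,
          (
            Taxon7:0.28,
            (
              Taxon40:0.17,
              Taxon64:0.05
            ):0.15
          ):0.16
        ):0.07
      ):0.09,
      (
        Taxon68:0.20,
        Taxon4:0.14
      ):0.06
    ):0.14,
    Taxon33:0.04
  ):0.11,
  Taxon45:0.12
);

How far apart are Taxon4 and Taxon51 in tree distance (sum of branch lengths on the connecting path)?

The path runs Taxon4 → … → MRCA → … → Taxon51; the MRCA is the node subtending (((Taxon66,(Taxon63,Taxon61)),((Taxon51,(Taxon11,(Taxon46,(Taxon35,Taxon31)))),(Taxon7,(Taxon40,Taxon64)))),(Taxon68,Taxon4)).
Branch lengths along that path: 0.14 + 0.06 + 0.09 + 0.07 + 0.13 + 0.13 = 0.62.

0.62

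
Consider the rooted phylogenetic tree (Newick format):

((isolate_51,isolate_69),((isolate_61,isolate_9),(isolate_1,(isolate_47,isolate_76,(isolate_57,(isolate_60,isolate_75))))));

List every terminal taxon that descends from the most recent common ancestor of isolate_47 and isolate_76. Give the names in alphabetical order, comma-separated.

Tracing isolate_47: it sits inside (isolate_47,isolate_76,(isolate_57,(isolate_60,isolate_75))).
Tracing isolate_76: it sits inside (isolate_47,isolate_76,(isolate_57,(isolate_60,isolate_75))).
The smallest clade enclosing both is (isolate_47,isolate_76,(isolate_57,(isolate_60,isolate_75))); the answer is its 5 terminal taxa in alphabetical order.

isolate_47, isolate_57, isolate_60, isolate_75, isolate_76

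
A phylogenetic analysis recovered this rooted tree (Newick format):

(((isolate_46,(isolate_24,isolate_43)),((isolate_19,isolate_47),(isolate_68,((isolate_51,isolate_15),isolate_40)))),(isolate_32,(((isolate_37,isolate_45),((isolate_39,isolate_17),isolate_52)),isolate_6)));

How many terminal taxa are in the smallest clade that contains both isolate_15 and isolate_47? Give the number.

The MRCA of isolate_15 and isolate_47 is the node subtending ((isolate_19,isolate_47),(isolate_68,((isolate_51,isolate_15),isolate_40))).
That clade contains 6 terminal taxa: isolate_15, isolate_19, isolate_40, isolate_47, isolate_51, isolate_68.

6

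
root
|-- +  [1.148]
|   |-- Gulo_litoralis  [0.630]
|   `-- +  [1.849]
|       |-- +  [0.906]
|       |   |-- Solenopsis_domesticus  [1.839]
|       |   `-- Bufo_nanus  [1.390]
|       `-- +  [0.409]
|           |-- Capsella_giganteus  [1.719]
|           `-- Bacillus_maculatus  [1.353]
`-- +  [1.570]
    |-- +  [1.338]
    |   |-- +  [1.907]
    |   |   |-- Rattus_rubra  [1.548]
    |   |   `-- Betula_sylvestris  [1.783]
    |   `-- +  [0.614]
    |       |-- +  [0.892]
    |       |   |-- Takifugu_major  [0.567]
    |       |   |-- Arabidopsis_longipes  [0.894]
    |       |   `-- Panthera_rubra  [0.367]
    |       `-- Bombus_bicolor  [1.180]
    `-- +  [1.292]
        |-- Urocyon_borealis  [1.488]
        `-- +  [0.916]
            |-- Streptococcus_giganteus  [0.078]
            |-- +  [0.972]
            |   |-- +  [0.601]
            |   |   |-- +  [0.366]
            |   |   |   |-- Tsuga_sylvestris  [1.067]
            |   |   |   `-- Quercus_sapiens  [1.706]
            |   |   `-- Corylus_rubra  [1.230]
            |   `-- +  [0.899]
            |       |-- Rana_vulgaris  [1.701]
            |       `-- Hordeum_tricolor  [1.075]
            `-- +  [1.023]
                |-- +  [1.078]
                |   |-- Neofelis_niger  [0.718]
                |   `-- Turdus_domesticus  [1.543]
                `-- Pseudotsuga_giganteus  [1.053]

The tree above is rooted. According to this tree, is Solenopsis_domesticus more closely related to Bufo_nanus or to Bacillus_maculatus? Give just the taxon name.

Bufo_nanus

The MRCA of Solenopsis_domesticus and Bufo_nanus subtends (Solenopsis_domesticus,Bufo_nanus) (2 taxa).
The MRCA of Solenopsis_domesticus and Bacillus_maculatus subtends ((Solenopsis_domesticus,Bufo_nanus),(Capsella_giganteus,Bacillus_maculatus)) (4 taxa).
The first is nested inside the second, so Solenopsis_domesticus shares a more recent common ancestor with Bufo_nanus.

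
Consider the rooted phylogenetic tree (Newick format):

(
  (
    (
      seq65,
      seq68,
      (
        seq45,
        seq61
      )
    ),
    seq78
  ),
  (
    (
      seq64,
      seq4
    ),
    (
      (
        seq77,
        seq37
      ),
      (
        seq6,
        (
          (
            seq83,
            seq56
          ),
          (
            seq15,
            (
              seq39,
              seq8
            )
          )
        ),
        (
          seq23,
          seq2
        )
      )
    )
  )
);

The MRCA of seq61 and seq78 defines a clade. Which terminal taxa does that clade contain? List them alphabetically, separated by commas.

Tracing seq61: it sits inside (seq45,seq61).
Tracing seq78: it sits inside ((seq65,seq68,(seq45,seq61)),seq78).
The smallest clade enclosing both is ((seq65,seq68,(seq45,seq61)),seq78); the answer is its 5 terminal taxa in alphabetical order.

seq45, seq61, seq65, seq68, seq78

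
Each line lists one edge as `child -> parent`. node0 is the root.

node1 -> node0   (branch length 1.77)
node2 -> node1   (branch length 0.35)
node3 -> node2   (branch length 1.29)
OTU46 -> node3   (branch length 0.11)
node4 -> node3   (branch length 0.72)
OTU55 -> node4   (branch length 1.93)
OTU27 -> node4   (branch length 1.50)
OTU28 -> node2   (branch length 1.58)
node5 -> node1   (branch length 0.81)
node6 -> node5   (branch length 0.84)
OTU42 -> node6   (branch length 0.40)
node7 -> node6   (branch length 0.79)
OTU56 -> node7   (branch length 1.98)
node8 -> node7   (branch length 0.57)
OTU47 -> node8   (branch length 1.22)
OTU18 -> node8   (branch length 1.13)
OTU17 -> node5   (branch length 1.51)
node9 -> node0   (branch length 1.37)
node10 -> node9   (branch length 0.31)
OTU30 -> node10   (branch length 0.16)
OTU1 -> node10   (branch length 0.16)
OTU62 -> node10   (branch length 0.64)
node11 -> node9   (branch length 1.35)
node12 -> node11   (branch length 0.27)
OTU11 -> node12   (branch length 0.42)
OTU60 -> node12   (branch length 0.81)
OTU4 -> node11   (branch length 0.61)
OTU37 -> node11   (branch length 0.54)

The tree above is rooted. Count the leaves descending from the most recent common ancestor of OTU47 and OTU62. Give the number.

16

The MRCA of OTU47 and OTU62 is the root, so the clade is the entire tree.
That clade contains 16 terminal taxa: OTU1, OTU11, OTU17, OTU18, OTU27, OTU28, OTU30, OTU37, OTU4, OTU42, OTU46, OTU47, OTU55, OTU56, OTU60, OTU62.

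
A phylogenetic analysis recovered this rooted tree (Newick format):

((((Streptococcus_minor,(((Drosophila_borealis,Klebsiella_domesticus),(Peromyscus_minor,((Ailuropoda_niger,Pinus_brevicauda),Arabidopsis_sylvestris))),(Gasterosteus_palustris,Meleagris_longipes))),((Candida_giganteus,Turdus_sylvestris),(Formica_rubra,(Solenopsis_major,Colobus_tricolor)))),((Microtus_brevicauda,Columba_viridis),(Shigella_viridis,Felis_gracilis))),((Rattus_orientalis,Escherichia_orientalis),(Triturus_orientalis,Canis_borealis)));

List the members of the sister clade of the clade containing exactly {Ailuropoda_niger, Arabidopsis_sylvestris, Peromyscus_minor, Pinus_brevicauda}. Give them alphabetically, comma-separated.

Drosophila_borealis, Klebsiella_domesticus

The clade containing exactly {Ailuropoda_niger, Arabidopsis_sylvestris, Peromyscus_minor, Pinus_brevicauda} attaches to the tree at the node subtending ((Drosophila_borealis,Klebsiella_domesticus),(Peromyscus_minor,((Ailuropoda_niger,Pinus_brevicauda),Arabidopsis_sylvestris))).
The other lineage descending from that same node — the sister group — is (Drosophila_borealis,Klebsiella_domesticus); its 2 tips in alphabetical order are the answer.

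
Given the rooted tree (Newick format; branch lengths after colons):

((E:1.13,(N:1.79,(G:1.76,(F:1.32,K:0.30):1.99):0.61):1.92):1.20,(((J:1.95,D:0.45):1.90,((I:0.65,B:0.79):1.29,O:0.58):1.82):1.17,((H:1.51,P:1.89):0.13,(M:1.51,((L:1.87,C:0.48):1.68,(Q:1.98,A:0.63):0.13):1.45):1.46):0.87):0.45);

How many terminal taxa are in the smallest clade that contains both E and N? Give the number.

The MRCA of E and N is the node subtending (E,(N,(G,(F,K)))).
That clade contains 5 terminal taxa: E, F, G, K, N.

5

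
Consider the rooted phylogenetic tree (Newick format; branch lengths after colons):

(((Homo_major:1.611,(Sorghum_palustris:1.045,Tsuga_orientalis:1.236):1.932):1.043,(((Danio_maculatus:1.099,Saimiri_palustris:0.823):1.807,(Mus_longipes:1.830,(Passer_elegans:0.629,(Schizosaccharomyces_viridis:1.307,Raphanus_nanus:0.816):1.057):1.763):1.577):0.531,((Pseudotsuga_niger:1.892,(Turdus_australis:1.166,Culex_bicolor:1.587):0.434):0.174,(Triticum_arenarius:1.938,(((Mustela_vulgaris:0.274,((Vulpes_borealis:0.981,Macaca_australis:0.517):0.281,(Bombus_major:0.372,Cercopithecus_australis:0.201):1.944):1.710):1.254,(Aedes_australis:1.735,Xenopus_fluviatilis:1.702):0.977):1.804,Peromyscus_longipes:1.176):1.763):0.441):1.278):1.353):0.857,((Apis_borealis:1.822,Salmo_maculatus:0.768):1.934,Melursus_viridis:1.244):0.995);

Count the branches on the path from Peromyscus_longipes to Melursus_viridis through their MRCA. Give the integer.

8

The MRCA of Peromyscus_longipes and Melursus_viridis is the root of the tree.
From Peromyscus_longipes up to that node: 6 branches. From Melursus_viridis up to the same node: 2 branches. Total: 6 + 2 = 8.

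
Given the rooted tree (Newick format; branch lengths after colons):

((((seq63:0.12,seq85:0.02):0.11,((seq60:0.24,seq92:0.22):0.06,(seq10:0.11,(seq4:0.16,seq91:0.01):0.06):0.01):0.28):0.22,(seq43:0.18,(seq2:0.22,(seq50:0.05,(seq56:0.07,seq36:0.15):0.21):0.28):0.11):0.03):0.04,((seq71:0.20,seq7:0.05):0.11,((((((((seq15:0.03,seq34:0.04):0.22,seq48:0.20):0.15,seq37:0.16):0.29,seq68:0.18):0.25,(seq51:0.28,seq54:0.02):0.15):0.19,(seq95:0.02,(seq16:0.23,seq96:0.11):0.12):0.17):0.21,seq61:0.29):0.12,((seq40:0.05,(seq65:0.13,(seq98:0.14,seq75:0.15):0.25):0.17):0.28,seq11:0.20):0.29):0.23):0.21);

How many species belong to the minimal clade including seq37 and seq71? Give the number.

18

The MRCA of seq37 and seq71 is the node subtending ((seq71,seq7),((((((((seq15,seq34),seq48),seq37),seq68),(seq51,seq54)),(seq95,(seq16,seq96))),seq61),((seq40,(seq65,(seq98,seq75))),seq11))).
That clade contains 18 terminal taxa: seq11, seq15, seq16, seq34, seq37, seq40, seq48, seq51, seq54, seq61, seq65, seq68, seq7, seq71, seq75, seq95, seq96, seq98.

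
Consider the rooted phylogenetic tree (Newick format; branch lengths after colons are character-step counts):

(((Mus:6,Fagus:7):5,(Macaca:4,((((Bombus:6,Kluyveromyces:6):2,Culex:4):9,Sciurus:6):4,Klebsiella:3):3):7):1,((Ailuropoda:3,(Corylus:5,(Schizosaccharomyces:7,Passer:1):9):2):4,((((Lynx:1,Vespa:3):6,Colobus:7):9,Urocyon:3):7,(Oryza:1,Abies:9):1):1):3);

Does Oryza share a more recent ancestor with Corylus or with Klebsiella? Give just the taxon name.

Corylus

The MRCA of Oryza and Corylus subtends ((Ailuropoda,(Corylus,(Schizosaccharomyces,Passer))),((((Lynx,Vespa),Colobus),Urocyon),(Oryza,Abies))) (10 taxa).
The MRCA of Oryza and Klebsiella is the root, subtending the entire tree (18 taxa).
The first is nested inside the second, so Oryza shares a more recent common ancestor with Corylus.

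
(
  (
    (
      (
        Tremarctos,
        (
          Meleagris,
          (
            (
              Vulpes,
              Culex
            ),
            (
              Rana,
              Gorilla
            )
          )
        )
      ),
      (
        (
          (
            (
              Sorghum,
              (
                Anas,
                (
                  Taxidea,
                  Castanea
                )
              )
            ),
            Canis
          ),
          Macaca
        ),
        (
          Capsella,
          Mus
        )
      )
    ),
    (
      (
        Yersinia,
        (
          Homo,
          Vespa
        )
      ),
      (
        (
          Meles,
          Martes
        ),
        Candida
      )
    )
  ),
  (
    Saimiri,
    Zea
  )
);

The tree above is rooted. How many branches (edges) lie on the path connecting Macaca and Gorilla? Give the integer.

8

The MRCA of Macaca and Gorilla is the node subtending ((Tremarctos,(Meleagris,((Vulpes,Culex),(Rana,Gorilla)))),((((Sorghum,(Anas,(Taxidea,Castanea))),Canis),Macaca),(Capsella,Mus))).
From Macaca up to that node: 3 branches. From Gorilla up to the same node: 5 branches. Total: 3 + 5 = 8.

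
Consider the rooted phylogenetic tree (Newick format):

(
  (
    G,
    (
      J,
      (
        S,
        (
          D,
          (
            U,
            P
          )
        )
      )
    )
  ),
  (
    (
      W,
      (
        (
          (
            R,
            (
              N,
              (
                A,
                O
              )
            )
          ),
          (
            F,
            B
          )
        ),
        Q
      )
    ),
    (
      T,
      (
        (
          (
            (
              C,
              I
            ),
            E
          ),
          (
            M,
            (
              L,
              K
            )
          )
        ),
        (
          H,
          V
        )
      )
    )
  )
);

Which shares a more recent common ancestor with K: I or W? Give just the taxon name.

I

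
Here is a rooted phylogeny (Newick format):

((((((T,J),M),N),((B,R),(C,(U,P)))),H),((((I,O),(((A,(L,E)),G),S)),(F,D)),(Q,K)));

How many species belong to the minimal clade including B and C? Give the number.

The MRCA of B and C is the node subtending ((B,R),(C,(U,P))).
That clade contains 5 terminal taxa: B, C, P, R, U.

5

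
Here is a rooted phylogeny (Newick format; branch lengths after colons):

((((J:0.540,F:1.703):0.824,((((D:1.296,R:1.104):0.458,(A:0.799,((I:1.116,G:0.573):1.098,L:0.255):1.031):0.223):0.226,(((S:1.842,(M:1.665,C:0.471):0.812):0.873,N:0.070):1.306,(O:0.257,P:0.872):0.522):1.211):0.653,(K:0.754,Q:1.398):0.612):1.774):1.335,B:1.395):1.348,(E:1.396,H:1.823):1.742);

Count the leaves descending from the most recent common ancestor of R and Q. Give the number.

14

The MRCA of R and Q is the node subtending ((((D,R),(A,((I,G),L))),(((S,(M,C)),N),(O,P))),(K,Q)).
That clade contains 14 terminal taxa: A, C, D, G, I, K, L, M, N, O, P, Q, R, S.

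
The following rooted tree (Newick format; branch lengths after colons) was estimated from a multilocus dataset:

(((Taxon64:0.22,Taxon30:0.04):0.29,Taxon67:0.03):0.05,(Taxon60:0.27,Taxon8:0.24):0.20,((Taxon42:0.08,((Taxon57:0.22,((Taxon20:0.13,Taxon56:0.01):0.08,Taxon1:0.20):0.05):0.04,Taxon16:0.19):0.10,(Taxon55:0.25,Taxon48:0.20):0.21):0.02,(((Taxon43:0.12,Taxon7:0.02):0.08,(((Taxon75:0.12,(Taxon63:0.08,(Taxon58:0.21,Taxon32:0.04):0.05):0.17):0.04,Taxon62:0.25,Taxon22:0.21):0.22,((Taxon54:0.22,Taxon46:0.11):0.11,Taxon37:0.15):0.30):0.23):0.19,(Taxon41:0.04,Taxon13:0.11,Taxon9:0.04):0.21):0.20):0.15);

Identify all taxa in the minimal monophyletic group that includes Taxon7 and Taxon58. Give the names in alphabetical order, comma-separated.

Tracing Taxon7: it sits inside (Taxon43,Taxon7).
Tracing Taxon58: it sits inside (Taxon58,Taxon32).
The smallest clade enclosing both is ((Taxon43,Taxon7),(((Taxon75,(Taxon63,(Taxon58,Taxon32))),Taxon62,Taxon22),((Taxon54,Taxon46),Taxon37))); the answer is its 11 terminal taxa in alphabetical order.

Taxon22, Taxon32, Taxon37, Taxon43, Taxon46, Taxon54, Taxon58, Taxon62, Taxon63, Taxon7, Taxon75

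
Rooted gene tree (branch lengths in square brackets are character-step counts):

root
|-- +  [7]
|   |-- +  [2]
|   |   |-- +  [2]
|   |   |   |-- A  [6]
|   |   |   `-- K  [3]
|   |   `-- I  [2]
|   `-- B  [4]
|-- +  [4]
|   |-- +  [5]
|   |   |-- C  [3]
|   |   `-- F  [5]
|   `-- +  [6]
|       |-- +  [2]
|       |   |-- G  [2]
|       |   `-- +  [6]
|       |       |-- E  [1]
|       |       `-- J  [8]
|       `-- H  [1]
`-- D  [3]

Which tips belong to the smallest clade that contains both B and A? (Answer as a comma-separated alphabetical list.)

A, B, I, K

Tracing B: it sits inside (((A,K),I),B).
Tracing A: it sits inside (A,K).
The smallest clade enclosing both is (((A,K),I),B); the answer is its 4 terminal taxa in alphabetical order.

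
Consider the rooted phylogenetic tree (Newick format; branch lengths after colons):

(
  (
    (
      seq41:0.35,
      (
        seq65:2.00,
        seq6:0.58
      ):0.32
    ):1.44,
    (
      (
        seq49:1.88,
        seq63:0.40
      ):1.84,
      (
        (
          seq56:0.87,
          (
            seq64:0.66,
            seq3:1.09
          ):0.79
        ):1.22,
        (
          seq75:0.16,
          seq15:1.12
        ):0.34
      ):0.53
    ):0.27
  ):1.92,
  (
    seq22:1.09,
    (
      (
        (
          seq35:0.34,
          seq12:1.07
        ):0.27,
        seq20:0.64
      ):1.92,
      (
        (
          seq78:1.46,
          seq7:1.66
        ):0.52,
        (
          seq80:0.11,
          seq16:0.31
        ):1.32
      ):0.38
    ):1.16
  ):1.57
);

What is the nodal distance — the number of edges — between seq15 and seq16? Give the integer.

10

The MRCA of seq15 and seq16 is the root of the tree.
From seq15 up to that node: 5 branches. From seq16 up to the same node: 5 branches. Total: 5 + 5 = 10.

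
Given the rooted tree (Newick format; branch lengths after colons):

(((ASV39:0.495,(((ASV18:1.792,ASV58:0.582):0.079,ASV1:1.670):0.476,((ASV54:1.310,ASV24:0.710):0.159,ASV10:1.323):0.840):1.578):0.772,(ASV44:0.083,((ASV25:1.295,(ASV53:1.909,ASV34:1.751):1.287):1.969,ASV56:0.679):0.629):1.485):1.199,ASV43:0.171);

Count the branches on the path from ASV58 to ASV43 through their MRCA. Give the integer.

7

The MRCA of ASV58 and ASV43 is the root of the tree.
From ASV58 up to that node: 6 branches. From ASV43 up to the same node: 1 branch. Total: 6 + 1 = 7.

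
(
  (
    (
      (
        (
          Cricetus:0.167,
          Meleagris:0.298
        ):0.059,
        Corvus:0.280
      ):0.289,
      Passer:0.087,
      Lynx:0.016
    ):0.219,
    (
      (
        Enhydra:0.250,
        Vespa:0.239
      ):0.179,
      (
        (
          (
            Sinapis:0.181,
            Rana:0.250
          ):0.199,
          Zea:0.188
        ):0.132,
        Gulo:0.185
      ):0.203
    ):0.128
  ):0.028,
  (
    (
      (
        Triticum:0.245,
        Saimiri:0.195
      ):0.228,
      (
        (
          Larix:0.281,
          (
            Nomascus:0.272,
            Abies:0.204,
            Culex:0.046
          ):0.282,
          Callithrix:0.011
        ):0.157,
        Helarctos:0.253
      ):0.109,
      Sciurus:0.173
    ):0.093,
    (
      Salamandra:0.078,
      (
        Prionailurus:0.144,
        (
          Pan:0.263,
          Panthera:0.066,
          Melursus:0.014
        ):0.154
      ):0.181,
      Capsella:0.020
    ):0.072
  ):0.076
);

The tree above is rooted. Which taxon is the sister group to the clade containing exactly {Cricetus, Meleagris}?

The clade containing exactly {Cricetus, Meleagris} attaches to the tree at the node subtending ((Cricetus,Meleagris),Corvus).
The other lineage descending from that same node — the sister group — is the single tip Corvus.

Corvus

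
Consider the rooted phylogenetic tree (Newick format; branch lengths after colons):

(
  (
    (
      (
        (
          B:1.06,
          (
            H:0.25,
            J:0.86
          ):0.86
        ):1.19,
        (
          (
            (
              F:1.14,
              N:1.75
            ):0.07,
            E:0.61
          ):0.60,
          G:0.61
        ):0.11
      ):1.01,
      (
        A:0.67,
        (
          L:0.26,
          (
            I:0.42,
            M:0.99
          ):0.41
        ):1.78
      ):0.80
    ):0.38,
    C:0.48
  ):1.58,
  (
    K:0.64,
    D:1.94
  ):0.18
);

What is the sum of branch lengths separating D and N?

The path runs D → … → MRCA → … → N; the MRCA is the root of the tree.
Branch lengths along that path: 1.94 + 0.18 + 1.58 + 0.38 + 1.01 + 0.11 + 0.60 + 0.07 + 1.75 = 7.62.

7.62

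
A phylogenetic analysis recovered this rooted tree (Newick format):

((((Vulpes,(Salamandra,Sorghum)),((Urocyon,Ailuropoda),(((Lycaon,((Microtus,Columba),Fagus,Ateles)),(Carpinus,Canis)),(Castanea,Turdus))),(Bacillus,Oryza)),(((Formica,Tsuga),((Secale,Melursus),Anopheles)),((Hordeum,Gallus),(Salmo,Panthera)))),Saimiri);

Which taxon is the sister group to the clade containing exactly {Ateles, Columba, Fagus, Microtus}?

Lycaon

The clade containing exactly {Ateles, Columba, Fagus, Microtus} attaches to the tree at the node subtending (Lycaon,((Microtus,Columba),Fagus,Ateles)).
The other lineage descending from that same node — the sister group — is the single tip Lycaon.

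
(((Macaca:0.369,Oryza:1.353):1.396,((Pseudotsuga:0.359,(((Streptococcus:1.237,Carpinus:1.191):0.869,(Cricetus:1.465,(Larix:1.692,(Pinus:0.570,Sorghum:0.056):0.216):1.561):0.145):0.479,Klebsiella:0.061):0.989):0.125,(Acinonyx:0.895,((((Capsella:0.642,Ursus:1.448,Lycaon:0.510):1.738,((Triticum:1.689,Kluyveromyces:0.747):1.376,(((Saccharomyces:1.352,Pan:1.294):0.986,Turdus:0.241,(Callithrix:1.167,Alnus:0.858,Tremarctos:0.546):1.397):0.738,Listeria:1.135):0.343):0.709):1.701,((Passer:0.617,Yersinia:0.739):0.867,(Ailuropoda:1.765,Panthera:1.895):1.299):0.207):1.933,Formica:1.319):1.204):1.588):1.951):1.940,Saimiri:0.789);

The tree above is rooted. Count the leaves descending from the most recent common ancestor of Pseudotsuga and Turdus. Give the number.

26

The MRCA of Pseudotsuga and Turdus is the node subtending ((Pseudotsuga,(((Streptococcus,Carpinus),(Cricetus,(Larix,(Pinus,Sorghum)))),Klebsiella)),(Acinonyx,((((Capsella,Ursus,Lycaon),((Triticum,Kluyveromyces),(((Saccharomyces,Pan),Turdus,(Callithrix,Alnus,Tremarctos)),Listeria))),((Passer,Yersinia),(Ailuropoda,Panthera))),Formica))).
That clade contains 26 terminal taxa: Acinonyx, Ailuropoda, Alnus, Callithrix, Capsella, Carpinus, Cricetus, Formica, Klebsiella, Kluyveromyces, Larix, Listeria, Lycaon, Pan, Panthera, Passer, Pinus, Pseudotsuga, Saccharomyces, Sorghum, Streptococcus, Tremarctos, Triticum, Turdus, Ursus, Yersinia.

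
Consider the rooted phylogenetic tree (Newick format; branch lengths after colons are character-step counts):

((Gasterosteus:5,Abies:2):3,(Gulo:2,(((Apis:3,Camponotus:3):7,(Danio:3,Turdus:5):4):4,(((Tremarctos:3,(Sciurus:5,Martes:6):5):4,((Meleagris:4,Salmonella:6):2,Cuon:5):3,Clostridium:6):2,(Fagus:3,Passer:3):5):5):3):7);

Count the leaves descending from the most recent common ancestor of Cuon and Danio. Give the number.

13

The MRCA of Cuon and Danio is the node subtending (((Apis,Camponotus),(Danio,Turdus)),(((Tremarctos,(Sciurus,Martes)),((Meleagris,Salmonella),Cuon),Clostridium),(Fagus,Passer))).
That clade contains 13 terminal taxa: Apis, Camponotus, Clostridium, Cuon, Danio, Fagus, Martes, Meleagris, Passer, Salmonella, Sciurus, Tremarctos, Turdus.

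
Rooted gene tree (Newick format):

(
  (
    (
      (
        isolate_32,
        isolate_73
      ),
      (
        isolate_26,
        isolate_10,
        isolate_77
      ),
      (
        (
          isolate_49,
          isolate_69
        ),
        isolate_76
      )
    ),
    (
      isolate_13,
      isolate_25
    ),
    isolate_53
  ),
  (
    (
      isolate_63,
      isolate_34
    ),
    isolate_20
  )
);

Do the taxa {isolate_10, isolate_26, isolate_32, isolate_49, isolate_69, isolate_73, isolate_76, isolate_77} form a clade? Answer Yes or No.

The most recent common ancestor of these taxa subtends ((isolate_32,isolate_73),(isolate_26,isolate_10,isolate_77),((isolate_49,isolate_69),isolate_76)).
That clade has exactly 8 tips — every listed taxon and nothing else — so the group is monophyletic.

Yes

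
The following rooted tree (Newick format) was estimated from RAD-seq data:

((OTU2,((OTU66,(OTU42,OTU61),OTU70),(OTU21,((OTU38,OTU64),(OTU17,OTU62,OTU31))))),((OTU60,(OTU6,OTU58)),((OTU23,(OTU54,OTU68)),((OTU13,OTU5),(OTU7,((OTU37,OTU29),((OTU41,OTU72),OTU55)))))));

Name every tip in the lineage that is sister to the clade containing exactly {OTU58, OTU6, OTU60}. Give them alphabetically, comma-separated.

The clade containing exactly {OTU58, OTU6, OTU60} attaches to the tree at the node subtending ((OTU60,(OTU6,OTU58)),((OTU23,(OTU54,OTU68)),((OTU13,OTU5),(OTU7,((OTU37,OTU29),((OTU41,OTU72),OTU55)))))).
The other lineage descending from that same node — the sister group — is ((OTU23,(OTU54,OTU68)),((OTU13,OTU5),(OTU7,((OTU37,OTU29),((OTU41,OTU72),OTU55))))); its 11 tips in alphabetical order are the answer.

OTU13, OTU23, OTU29, OTU37, OTU41, OTU5, OTU54, OTU55, OTU68, OTU7, OTU72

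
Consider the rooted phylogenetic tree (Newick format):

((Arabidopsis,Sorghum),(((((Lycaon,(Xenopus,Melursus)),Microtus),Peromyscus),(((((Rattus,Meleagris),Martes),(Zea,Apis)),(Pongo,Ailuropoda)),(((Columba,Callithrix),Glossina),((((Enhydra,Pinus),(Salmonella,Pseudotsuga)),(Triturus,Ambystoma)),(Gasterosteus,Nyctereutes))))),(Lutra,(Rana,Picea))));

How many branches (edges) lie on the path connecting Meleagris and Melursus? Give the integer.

11

The MRCA of Meleagris and Melursus is the node subtending ((((Lycaon,(Xenopus,Melursus)),Microtus),Peromyscus),(((((Rattus,Meleagris),Martes),(Zea,Apis)),(Pongo,Ailuropoda)),(((Columba,Callithrix),Glossina),((((Enhydra,Pinus),(Salmonella,Pseudotsuga)),(Triturus,Ambystoma)),(Gasterosteus,Nyctereutes))))).
From Meleagris up to that node: 6 branches. From Melursus up to the same node: 5 branches. Total: 6 + 5 = 11.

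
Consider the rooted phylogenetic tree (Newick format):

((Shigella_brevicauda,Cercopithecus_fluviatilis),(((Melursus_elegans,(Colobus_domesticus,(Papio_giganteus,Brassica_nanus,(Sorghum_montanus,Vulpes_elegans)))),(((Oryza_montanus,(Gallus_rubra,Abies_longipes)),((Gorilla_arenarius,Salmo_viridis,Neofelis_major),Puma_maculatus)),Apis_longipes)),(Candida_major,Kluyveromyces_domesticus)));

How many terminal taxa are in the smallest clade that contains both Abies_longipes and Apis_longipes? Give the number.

8

The MRCA of Abies_longipes and Apis_longipes is the node subtending (((Oryza_montanus,(Gallus_rubra,Abies_longipes)),((Gorilla_arenarius,Salmo_viridis,Neofelis_major),Puma_maculatus)),Apis_longipes).
That clade contains 8 terminal taxa: Abies_longipes, Apis_longipes, Gallus_rubra, Gorilla_arenarius, Neofelis_major, Oryza_montanus, Puma_maculatus, Salmo_viridis.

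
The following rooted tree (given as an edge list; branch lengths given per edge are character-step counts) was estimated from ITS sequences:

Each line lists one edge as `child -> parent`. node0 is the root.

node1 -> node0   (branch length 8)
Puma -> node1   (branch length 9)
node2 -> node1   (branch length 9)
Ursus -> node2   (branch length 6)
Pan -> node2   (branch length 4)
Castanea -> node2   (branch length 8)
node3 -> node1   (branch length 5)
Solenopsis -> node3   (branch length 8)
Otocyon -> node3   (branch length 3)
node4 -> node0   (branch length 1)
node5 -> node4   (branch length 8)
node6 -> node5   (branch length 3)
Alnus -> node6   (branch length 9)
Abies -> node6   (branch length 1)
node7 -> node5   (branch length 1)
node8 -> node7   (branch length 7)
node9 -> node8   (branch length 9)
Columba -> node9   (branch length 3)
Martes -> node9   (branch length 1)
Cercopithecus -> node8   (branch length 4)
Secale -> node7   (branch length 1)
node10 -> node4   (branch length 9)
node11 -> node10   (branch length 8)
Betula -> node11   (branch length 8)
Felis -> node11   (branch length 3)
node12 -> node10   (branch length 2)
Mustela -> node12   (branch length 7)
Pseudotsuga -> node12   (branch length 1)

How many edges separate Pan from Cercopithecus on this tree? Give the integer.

8

The MRCA of Pan and Cercopithecus is the root of the tree.
From Pan up to that node: 3 branches. From Cercopithecus up to the same node: 5 branches. Total: 3 + 5 = 8.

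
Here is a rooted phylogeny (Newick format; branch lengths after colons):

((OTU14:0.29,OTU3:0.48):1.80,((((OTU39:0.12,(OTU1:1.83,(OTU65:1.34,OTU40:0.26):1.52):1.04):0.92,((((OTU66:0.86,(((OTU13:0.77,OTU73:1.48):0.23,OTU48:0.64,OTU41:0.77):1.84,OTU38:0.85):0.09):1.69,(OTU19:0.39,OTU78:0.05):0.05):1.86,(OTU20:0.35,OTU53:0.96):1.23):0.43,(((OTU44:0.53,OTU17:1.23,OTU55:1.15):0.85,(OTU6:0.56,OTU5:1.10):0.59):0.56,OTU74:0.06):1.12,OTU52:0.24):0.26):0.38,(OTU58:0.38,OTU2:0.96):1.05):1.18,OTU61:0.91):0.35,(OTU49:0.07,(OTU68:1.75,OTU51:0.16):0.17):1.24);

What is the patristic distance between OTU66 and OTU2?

7.49

The path runs OTU66 → … → MRCA → … → OTU2; the MRCA is the node subtending (((OTU39,(OTU1,(OTU65,OTU40))),((((OTU66,(((OTU13,OTU73),OTU48,OTU41),OTU38)),(OTU19,OTU78)),(OTU20,OTU53)),(((OTU44,OTU17,OTU55),(OTU6,OTU5)),OTU74),OTU52)),(OTU58,OTU2)).
Branch lengths along that path: 0.86 + 1.69 + 1.86 + 0.43 + 0.26 + 0.38 + 1.05 + 0.96 = 7.49.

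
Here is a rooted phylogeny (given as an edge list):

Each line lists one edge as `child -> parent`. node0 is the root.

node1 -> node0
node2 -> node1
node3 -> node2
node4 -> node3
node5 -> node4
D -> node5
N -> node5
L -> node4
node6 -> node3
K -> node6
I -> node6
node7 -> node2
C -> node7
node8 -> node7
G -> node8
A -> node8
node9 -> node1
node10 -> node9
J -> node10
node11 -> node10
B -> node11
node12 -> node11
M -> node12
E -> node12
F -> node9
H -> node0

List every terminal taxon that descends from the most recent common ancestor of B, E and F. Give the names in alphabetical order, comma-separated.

B, E, F, J, M

Tracing B: it sits inside (B,(M,E)).
Tracing E: it sits inside (M,E).
Tracing F: it sits inside ((J,(B,(M,E))),F).
The smallest clade enclosing all 3 is ((J,(B,(M,E))),F); the answer is its 5 terminal taxa in alphabetical order.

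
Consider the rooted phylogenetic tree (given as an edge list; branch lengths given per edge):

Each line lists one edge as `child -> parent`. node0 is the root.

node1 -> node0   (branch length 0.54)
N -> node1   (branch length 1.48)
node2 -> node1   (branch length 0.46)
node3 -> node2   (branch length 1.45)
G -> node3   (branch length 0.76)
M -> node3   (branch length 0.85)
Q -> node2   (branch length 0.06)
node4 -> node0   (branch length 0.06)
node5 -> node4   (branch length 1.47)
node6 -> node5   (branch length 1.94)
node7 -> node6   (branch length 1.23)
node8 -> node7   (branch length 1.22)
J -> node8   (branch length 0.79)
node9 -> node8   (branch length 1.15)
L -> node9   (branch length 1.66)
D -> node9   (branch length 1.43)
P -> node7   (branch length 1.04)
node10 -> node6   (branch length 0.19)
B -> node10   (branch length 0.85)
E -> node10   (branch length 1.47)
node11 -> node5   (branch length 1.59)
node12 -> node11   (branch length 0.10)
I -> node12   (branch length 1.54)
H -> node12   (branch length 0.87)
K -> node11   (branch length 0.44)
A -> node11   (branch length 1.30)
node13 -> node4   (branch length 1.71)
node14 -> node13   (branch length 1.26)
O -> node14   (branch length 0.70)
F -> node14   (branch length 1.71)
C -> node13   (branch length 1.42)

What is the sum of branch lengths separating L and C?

The path runs L → … → MRCA → … → C; the MRCA is the node subtending (((((J,(L,D)),P),(B,E)),((I,H),K,A)),((O,F),C)).
Branch lengths along that path: 1.66 + 1.15 + 1.22 + 1.23 + 1.94 + 1.47 + 1.71 + 1.42 = 11.80.

11.80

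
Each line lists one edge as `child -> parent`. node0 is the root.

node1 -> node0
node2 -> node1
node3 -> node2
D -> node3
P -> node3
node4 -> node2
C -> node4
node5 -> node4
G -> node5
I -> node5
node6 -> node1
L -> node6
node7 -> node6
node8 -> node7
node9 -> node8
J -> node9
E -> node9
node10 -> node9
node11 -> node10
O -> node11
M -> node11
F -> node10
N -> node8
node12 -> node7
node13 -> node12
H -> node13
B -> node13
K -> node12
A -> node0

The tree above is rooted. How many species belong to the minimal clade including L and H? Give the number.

The MRCA of L and H is the node subtending (L,(((J,E,((O,M),F)),N),((H,B),K))).
That clade contains 10 terminal taxa: B, E, F, H, J, K, L, M, N, O.

10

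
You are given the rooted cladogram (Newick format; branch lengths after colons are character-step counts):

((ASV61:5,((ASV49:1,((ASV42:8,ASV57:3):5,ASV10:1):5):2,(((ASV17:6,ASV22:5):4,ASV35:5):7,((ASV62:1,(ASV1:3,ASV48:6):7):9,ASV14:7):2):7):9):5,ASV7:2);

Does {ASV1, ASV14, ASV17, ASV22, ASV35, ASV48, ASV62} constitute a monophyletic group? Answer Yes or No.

Yes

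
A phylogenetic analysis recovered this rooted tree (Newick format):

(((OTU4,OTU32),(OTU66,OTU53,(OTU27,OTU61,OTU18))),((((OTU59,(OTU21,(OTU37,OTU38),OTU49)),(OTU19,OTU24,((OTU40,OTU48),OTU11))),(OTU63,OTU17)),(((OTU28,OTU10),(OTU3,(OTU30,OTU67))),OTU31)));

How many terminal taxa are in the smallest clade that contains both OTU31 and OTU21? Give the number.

18

The MRCA of OTU31 and OTU21 is the node subtending ((((OTU59,(OTU21,(OTU37,OTU38),OTU49)),(OTU19,OTU24,((OTU40,OTU48),OTU11))),(OTU63,OTU17)),(((OTU28,OTU10),(OTU3,(OTU30,OTU67))),OTU31)).
That clade contains 18 terminal taxa: OTU10, OTU11, OTU17, OTU19, OTU21, OTU24, OTU28, OTU3, OTU30, OTU31, OTU37, OTU38, OTU40, OTU48, OTU49, OTU59, OTU63, OTU67.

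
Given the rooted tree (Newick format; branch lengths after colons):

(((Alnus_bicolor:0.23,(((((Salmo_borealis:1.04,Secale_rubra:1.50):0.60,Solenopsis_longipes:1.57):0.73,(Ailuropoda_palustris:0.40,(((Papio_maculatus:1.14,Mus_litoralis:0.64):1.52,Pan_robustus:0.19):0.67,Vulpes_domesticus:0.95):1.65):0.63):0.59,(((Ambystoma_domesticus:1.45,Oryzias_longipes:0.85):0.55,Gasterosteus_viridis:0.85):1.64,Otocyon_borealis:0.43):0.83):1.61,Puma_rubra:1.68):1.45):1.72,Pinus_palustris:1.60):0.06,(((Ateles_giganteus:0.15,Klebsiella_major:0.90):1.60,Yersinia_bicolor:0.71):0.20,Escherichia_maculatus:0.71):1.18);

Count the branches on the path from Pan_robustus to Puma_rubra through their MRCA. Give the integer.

7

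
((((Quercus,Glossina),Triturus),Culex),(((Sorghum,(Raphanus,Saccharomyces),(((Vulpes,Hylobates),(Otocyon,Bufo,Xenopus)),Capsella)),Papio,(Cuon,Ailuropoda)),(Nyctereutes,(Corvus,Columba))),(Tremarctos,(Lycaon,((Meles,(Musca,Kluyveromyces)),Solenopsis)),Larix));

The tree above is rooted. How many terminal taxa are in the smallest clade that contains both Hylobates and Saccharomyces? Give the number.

The MRCA of Hylobates and Saccharomyces is the node subtending (Sorghum,(Raphanus,Saccharomyces),(((Vulpes,Hylobates),(Otocyon,Bufo,Xenopus)),Capsella)).
That clade contains 9 terminal taxa: Bufo, Capsella, Hylobates, Otocyon, Raphanus, Saccharomyces, Sorghum, Vulpes, Xenopus.

9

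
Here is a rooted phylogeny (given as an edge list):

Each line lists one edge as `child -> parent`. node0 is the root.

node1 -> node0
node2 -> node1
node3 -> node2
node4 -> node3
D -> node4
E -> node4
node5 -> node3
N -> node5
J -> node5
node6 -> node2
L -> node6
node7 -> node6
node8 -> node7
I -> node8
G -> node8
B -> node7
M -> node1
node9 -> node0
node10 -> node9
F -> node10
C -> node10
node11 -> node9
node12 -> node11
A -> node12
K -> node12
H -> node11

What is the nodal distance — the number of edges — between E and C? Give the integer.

The MRCA of E and C is the root of the tree.
From E up to that node: 5 branches. From C up to the same node: 3 branches. Total: 5 + 3 = 8.

8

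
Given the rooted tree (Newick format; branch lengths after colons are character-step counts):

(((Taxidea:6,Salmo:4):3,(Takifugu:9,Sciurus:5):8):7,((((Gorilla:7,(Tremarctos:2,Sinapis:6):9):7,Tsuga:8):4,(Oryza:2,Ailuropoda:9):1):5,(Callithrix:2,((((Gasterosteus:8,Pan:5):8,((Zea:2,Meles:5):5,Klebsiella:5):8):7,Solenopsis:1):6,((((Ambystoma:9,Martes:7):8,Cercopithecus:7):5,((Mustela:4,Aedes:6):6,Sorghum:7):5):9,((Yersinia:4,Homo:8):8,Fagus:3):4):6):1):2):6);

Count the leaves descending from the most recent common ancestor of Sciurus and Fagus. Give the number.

26

The MRCA of Sciurus and Fagus is the root, so the clade is the entire tree.
That clade contains 26 terminal taxa: Aedes, Ailuropoda, Ambystoma, Callithrix, Cercopithecus, Fagus, Gasterosteus, Gorilla, Homo, Klebsiella, Martes, Meles, Mustela, Oryza, Pan, Salmo, Sciurus, Sinapis, Solenopsis, Sorghum, Takifugu, Taxidea, Tremarctos, Tsuga, Yersinia, Zea.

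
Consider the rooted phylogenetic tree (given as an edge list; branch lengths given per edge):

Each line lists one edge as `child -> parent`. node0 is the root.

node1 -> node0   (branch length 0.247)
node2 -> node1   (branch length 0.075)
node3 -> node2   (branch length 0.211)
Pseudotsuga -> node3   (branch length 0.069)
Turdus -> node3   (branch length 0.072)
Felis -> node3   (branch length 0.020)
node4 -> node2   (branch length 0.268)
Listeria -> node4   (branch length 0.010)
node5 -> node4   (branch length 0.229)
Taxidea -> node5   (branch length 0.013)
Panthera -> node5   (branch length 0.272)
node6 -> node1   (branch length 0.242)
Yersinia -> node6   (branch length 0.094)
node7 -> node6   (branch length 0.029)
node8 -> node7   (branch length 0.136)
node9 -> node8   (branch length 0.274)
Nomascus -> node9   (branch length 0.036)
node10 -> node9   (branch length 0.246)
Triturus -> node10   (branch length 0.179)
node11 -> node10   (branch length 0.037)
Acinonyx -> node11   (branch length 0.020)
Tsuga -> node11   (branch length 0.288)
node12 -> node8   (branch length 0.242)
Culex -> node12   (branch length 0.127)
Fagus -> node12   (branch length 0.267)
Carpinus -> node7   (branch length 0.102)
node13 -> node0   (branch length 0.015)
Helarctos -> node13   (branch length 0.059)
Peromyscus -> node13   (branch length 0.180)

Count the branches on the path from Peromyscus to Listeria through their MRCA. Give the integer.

6

The MRCA of Peromyscus and Listeria is the root of the tree.
From Peromyscus up to that node: 2 branches. From Listeria up to the same node: 4 branches. Total: 2 + 4 = 6.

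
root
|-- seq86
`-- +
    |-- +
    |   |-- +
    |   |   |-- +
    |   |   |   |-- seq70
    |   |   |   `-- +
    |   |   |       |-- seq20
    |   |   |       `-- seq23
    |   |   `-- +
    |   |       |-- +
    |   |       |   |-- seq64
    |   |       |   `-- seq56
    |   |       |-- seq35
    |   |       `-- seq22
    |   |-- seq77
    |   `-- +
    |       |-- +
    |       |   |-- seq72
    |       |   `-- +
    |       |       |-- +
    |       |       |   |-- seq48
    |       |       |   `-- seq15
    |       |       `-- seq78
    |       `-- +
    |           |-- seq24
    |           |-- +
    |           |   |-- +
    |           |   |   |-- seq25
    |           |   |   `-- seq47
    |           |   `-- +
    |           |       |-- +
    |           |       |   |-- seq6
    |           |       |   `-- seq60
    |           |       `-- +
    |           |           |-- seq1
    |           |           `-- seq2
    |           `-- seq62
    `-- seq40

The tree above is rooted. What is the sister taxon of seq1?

seq1 attaches to the tree at the node subtending (seq1,seq2).
The other lineage descending from that same node — the sister group — is the single tip seq2.

seq2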